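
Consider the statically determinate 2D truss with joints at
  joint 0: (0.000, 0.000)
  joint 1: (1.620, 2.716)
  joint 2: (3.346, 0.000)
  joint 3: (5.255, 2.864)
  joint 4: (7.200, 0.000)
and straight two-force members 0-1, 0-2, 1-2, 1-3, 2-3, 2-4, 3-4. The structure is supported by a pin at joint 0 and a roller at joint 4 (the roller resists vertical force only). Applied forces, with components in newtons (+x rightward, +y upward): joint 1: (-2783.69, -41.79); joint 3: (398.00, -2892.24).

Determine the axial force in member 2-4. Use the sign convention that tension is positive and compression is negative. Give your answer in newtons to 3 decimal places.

834.355

N=5 nodes, M=7 members, R=3 reactions → 2N=10, M+R=10
member 0 (0-1): L=3.1624, (cx,cy)=(0.5123,0.8588)
member 1 (0-2): L=3.3460, (cx,cy)=(1.0000,0.0000)
member 2 (1-2): L=3.2180, (cx,cy)=(0.5364,-0.8440)
member 3 (1-3): L=3.6380, (cx,cy)=(0.9992,0.0407)
member 4 (2-3): L=3.4419, (cx,cy)=(0.5546,0.8321)
member 5 (2-4): L=3.8540, (cx,cy)=(1.0000,0.0000)
member 6 (3-4): L=3.4620, (cx,cy)=(0.5618,-0.8273)
solve A·x = −loads:
  F[0-1] = -1985.7823 N (compression)
  F[0-2] = -1368.4493 N (compression)
  F[1-2] = +2004.5227 N (tension)
  F[1-3] = +691.8912 N (tension)
  F[2-3] = -2033.1875 N (compression)
  F[2-4] = +834.3548 N (tension)
  F[3-4] = -1485.1134 N (compression)
  Rx@0 = +2385.6900 N
  Ry@0 = +1705.4479 N
  Ry@4 = +1228.5821 N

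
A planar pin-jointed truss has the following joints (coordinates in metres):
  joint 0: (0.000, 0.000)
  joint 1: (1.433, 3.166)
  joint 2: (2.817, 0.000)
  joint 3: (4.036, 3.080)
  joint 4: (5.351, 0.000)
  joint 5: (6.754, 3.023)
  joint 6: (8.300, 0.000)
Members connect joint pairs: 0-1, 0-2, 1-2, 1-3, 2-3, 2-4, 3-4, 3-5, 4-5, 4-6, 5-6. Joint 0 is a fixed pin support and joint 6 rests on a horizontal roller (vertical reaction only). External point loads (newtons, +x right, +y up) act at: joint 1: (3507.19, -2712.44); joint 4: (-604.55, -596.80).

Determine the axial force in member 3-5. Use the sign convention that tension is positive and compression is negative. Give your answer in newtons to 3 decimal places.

N=7 nodes, M=11 members, R=3 reactions → 2N=14, M+R=14
member 0 (0-1): L=3.4752, (cx,cy)=(0.4123,0.9110)
member 1 (0-2): L=2.8170, (cx,cy)=(1.0000,0.0000)
member 2 (1-2): L=3.4553, (cx,cy)=(0.4005,-0.9163)
member 3 (1-3): L=2.6044, (cx,cy)=(0.9995,-0.0330)
member 4 (2-3): L=3.3125, (cx,cy)=(0.3680,0.9298)
member 5 (2-4): L=2.5340, (cx,cy)=(1.0000,0.0000)
member 6 (3-4): L=3.3490, (cx,cy)=(0.3927,-0.9197)
member 7 (3-5): L=2.7186, (cx,cy)=(0.9998,-0.0210)
member 8 (4-5): L=3.3327, (cx,cy)=(0.4210,0.9071)
member 9 (4-6): L=2.9490, (cx,cy)=(1.0000,0.0000)
member 10 (5-6): L=3.3954, (cx,cy)=(0.4553,-0.8903)
solve A·x = −loads:
  F[0-1] = -1227.6017 N (compression)
  F[0-2] = +3408.8414 N (tension)
  F[1-2] = -1618.3785 N (compression)
  F[1-3] = -3366.9932 N (compression)
  F[2-3] = +1594.7997 N (tension)
  F[2-4] = +2173.7129 N (tension)
  F[3-4] = -1685.0067 N (compression)
  F[3-5] = -2117.0976 N (compression)
  F[4-5] = +2366.3820 N (tension)
  F[4-6] = +1120.4350 N (tension)
  F[5-6] = -2460.7432 N (compression)
  Rx@0 = -2902.6400 N
  Ry@0 = +1118.3765 N
  Ry@6 = +2190.8635 N

-2117.098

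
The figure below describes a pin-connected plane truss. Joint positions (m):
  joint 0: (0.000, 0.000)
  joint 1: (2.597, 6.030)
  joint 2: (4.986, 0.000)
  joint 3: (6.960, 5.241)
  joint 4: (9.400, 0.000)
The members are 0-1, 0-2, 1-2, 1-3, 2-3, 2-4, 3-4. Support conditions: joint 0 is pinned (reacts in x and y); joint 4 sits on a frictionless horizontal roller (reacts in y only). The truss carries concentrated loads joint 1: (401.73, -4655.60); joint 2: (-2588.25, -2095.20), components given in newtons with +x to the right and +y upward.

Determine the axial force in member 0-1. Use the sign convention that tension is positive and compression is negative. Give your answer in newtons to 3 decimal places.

N=5 nodes, M=7 members, R=3 reactions → 2N=10, M+R=10
member 0 (0-1): L=6.5655, (cx,cy)=(0.3956,0.9184)
member 1 (0-2): L=4.9860, (cx,cy)=(1.0000,0.0000)
member 2 (1-2): L=6.4860, (cx,cy)=(0.3683,-0.9297)
member 3 (1-3): L=4.4338, (cx,cy)=(0.9840,-0.1780)
member 4 (2-3): L=5.6004, (cx,cy)=(0.3525,0.9358)
member 5 (2-4): L=4.4140, (cx,cy)=(1.0000,0.0000)
member 6 (3-4): L=5.7811, (cx,cy)=(0.4221,-0.9066)
solve A·x = −loads:
  F[0-1] = -4459.1947 N (compression)
  F[0-2] = -422.6645 N (compression)
  F[1-2] = -195.1884 N (compression)
  F[1-3] = -2127.6507 N (compression)
  F[2-3] = +2432.7980 N (tension)
  F[2-4] = +1236.1952 N (tension)
  F[3-4] = -2928.9460 N (compression)
  Rx@0 = +2186.5200 N
  Ry@0 = +4095.5136 N
  Ry@4 = +2655.2864 N

-4459.195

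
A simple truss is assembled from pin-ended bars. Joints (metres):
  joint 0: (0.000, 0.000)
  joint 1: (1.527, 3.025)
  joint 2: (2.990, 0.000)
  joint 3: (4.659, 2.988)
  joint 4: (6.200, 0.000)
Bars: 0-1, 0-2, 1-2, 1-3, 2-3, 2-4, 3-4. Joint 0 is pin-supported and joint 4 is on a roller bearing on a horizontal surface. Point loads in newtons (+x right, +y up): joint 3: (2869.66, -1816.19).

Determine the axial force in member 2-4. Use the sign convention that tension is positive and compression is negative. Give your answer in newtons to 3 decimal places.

N=5 nodes, M=7 members, R=3 reactions → 2N=10, M+R=10
member 0 (0-1): L=3.3886, (cx,cy)=(0.4506,0.8927)
member 1 (0-2): L=2.9900, (cx,cy)=(1.0000,0.0000)
member 2 (1-2): L=3.3602, (cx,cy)=(0.4354,-0.9002)
member 3 (1-3): L=3.1322, (cx,cy)=(0.9999,-0.0118)
member 4 (2-3): L=3.4225, (cx,cy)=(0.4877,0.8730)
member 5 (2-4): L=3.2100, (cx,cy)=(1.0000,0.0000)
member 6 (3-4): L=3.3620, (cx,cy)=(0.4584,-0.8888)
solve A·x = −loads:
  F[0-1] = +1043.5426 N (tension)
  F[0-2] = +2399.4046 N (tension)
  F[1-2] = -1046.9632 N (compression)
  F[1-3] = +926.1571 N (tension)
  F[2-3] = +1079.5861 N (tension)
  F[2-4] = +1417.1062 N (tension)
  F[3-4] = -3091.6710 N (compression)
  Rx@0 = -2869.6600 N
  Ry@0 = -931.5799 N
  Ry@4 = +2747.7699 N

1417.106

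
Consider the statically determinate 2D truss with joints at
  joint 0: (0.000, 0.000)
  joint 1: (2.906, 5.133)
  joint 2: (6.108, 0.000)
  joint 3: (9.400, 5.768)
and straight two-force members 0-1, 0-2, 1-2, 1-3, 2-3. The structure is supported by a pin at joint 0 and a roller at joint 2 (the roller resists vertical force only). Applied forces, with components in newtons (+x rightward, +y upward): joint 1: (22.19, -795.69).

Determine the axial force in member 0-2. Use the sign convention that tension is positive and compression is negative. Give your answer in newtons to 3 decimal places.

N=4 nodes, M=5 members, R=3 reactions → 2N=8, M+R=8
member 0 (0-1): L=5.8985, (cx,cy)=(0.4927,0.8702)
member 1 (0-2): L=6.1080, (cx,cy)=(1.0000,0.0000)
member 2 (1-2): L=6.0498, (cx,cy)=(0.5293,-0.8485)
member 3 (1-3): L=6.5250, (cx,cy)=(0.9953,0.0973)
member 4 (2-3): L=6.6413, (cx,cy)=(0.4957,0.8685)
solve A·x = −loads:
  F[0-1] = -457.9047 N (compression)
  F[0-2] = +247.7841 N (tension)
  F[1-2] = -468.1613 N (compression)
  F[1-3] = -0.0000 N (compression)
  F[2-3] = +0.0000 N (tension)
  Rx@0 = -22.1900 N
  Ry@0 = +398.4771 N
  Ry@2 = +397.2129 N

247.784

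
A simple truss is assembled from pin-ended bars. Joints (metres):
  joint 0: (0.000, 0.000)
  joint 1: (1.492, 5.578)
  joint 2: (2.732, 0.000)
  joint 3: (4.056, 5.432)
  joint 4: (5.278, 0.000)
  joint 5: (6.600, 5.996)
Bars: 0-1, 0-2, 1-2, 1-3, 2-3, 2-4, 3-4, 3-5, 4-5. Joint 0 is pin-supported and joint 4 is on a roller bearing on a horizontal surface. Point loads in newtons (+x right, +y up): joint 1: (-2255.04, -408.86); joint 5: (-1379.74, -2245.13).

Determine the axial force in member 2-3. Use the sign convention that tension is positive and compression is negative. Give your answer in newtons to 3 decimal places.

N=6 nodes, M=9 members, R=3 reactions → 2N=12, M+R=12
member 0 (0-1): L=5.7741, (cx,cy)=(0.2584,0.9660)
member 1 (0-2): L=2.7320, (cx,cy)=(1.0000,0.0000)
member 2 (1-2): L=5.7142, (cx,cy)=(0.2170,-0.9762)
member 3 (1-3): L=2.5682, (cx,cy)=(0.9984,-0.0569)
member 4 (2-3): L=5.5910, (cx,cy)=(0.2368,0.9716)
member 5 (2-4): L=2.5460, (cx,cy)=(1.0000,0.0000)
member 6 (3-4): L=5.5678, (cx,cy)=(0.2195,-0.9756)
member 7 (3-5): L=2.6058, (cx,cy)=(0.9763,0.2164)
member 8 (4-5): L=6.1400, (cx,cy)=(0.2153,0.9765)
solve A·x = −loads:
  F[0-1] = -3811.0120 N (compression)
  F[0-2] = -2650.0314 N (compression)
  F[1-2] = +3320.5517 N (tension)
  F[1-3] = +550.6069 N (tension)
  F[2-3] = -3336.3216 N (compression)
  F[2-4] = -1139.3890 N (compression)
  F[3-4] = +3143.1409 N (tension)
  F[3-5] = -952.7869 N (compression)
  F[4-5] = -2087.8753 N (compression)
  Rx@0 = +3634.7800 N
  Ry@0 = +3681.5870 N
  Ry@4 = -1027.5970 N

-3336.322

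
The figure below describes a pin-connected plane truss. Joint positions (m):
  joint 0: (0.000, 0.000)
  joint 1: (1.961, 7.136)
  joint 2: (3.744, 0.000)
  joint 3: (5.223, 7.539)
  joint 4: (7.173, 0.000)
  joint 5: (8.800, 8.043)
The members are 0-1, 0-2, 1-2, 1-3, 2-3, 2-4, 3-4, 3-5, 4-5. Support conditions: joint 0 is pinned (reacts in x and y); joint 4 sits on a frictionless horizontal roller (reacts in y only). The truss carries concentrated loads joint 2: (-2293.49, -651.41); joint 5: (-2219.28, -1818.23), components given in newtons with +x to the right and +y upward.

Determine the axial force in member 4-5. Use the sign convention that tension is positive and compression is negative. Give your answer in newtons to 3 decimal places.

N=6 nodes, M=9 members, R=3 reactions → 2N=12, M+R=12
member 0 (0-1): L=7.4005, (cx,cy)=(0.2650,0.9643)
member 1 (0-2): L=3.7440, (cx,cy)=(1.0000,0.0000)
member 2 (1-2): L=7.3554, (cx,cy)=(0.2424,-0.9702)
member 3 (1-3): L=3.2868, (cx,cy)=(0.9925,0.1226)
member 4 (2-3): L=7.6827, (cx,cy)=(0.1925,0.9813)
member 5 (2-4): L=3.4290, (cx,cy)=(1.0000,0.0000)
member 6 (3-4): L=7.7871, (cx,cy)=(0.2504,-0.9681)
member 7 (3-5): L=3.6123, (cx,cy)=(0.9902,0.1395)
member 8 (4-5): L=8.2059, (cx,cy)=(0.1983,0.9801)
solve A·x = −loads:
  F[0-1] = -2475.9439 N (compression)
  F[0-2] = -3856.6929 N (compression)
  F[1-2] = +2306.1015 N (tension)
  F[1-3] = -1224.3317 N (compression)
  F[2-3] = -1616.1408 N (compression)
  F[2-4] = -693.0625 N (compression)
  F[3-4] = +1515.7964 N (tension)
  F[3-5] = -1924.6189 N (compression)
  F[4-5] = -1581.0925 N (compression)
  Rx@0 = +4512.7700 N
  Ry@0 = +2387.4381 N
  Ry@4 = +82.2019 N

-1581.093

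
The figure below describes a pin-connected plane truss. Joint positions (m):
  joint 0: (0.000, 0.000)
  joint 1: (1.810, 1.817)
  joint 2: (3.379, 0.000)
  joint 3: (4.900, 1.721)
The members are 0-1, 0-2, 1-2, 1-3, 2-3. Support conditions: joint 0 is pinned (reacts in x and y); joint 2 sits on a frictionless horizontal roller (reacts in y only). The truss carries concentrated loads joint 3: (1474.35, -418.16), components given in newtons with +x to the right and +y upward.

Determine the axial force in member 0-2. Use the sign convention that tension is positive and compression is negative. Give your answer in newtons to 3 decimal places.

N=4 nodes, M=5 members, R=3 reactions → 2N=8, M+R=8
member 0 (0-1): L=2.5647, (cx,cy)=(0.7057,0.7085)
member 1 (0-2): L=3.3790, (cx,cy)=(1.0000,0.0000)
member 2 (1-2): L=2.4007, (cx,cy)=(0.6536,-0.7569)
member 3 (1-3): L=3.0915, (cx,cy)=(0.9995,-0.0311)
member 4 (2-3): L=2.2968, (cx,cy)=(0.6622,0.7493)
solve A·x = −loads:
  F[0-1] = +1325.5985 N (tension)
  F[0-2] = +538.8211 N (tension)
  F[1-2] = -1314.4965 N (compression)
  F[1-3] = +1795.5046 N (tension)
  F[2-3] = -483.6545 N (compression)
  Rx@0 = -1474.3500 N
  Ry@0 = -939.1470 N
  Ry@2 = +1357.3070 N

538.821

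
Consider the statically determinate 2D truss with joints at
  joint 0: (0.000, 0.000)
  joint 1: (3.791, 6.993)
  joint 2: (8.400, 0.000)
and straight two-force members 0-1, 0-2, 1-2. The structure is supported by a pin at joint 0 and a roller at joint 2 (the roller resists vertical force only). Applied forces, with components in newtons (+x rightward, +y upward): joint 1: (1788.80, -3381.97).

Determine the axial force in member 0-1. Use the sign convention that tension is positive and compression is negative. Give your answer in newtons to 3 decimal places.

N=3 nodes, M=3 members, R=3 reactions → 2N=6, M+R=6
member 0 (0-1): L=7.9545, (cx,cy)=(0.4766,0.8791)
member 1 (0-2): L=8.4000, (cx,cy)=(1.0000,0.0000)
member 2 (1-2): L=8.3753, (cx,cy)=(0.5503,-0.8350)
solve A·x = −loads:
  F[0-1] = -416.8665 N (compression)
  F[0-2] = +1987.4731 N (tension)
  F[1-2] = -3611.5422 N (compression)
  Rx@0 = -1788.8000 N
  Ry@0 = +366.4787 N
  Ry@2 = +3015.4913 N

-416.866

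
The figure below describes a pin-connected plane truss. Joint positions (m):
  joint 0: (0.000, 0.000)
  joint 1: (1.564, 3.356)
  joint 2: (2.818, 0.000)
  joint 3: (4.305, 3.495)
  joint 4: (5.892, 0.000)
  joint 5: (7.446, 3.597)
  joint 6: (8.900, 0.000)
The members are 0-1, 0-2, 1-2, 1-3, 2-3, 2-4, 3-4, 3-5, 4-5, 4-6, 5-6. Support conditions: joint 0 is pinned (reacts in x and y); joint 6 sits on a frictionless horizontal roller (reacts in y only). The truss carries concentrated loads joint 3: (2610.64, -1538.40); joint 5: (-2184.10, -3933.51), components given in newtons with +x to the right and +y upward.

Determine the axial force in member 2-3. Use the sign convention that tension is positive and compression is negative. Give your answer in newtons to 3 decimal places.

N=7 nodes, M=11 members, R=3 reactions → 2N=14, M+R=14
member 0 (0-1): L=3.7025, (cx,cy)=(0.4224,0.9064)
member 1 (0-2): L=2.8180, (cx,cy)=(1.0000,0.0000)
member 2 (1-2): L=3.5826, (cx,cy)=(0.3500,-0.9367)
member 3 (1-3): L=2.7445, (cx,cy)=(0.9987,0.0506)
member 4 (2-3): L=3.7982, (cx,cy)=(0.3915,0.9202)
member 5 (2-4): L=3.0740, (cx,cy)=(1.0000,0.0000)
member 6 (3-4): L=3.8384, (cx,cy)=(0.4134,-0.9105)
member 7 (3-5): L=3.1427, (cx,cy)=(0.9995,0.0325)
member 8 (4-5): L=3.9183, (cx,cy)=(0.3966,0.9180)
member 9 (4-6): L=3.0080, (cx,cy)=(1.0000,0.0000)
member 10 (5-6): L=3.8798, (cx,cy)=(0.3748,-0.9271)
solve A·x = −loads:
  F[0-1] = -1428.0775 N (compression)
  F[0-2] = +1029.7774 N (tension)
  F[1-2] = +1324.0807 N (tension)
  F[1-3] = -1068.0655 N (compression)
  F[2-3] = -1347.9162 N (compression)
  F[2-4] = +2020.9480 N (tension)
  F[3-4] = -411.8593 N (compression)
  F[3-5] = -4036.8918 N (compression)
  F[4-5] = +408.5098 N (tension)
  F[4-6] = +1688.6511 N (tension)
  F[5-6] = -4505.8859 N (compression)
  Rx@0 = -426.5400 N
  Ry@0 = +1294.4149 N
  Ry@6 = +4177.4951 N

-1347.916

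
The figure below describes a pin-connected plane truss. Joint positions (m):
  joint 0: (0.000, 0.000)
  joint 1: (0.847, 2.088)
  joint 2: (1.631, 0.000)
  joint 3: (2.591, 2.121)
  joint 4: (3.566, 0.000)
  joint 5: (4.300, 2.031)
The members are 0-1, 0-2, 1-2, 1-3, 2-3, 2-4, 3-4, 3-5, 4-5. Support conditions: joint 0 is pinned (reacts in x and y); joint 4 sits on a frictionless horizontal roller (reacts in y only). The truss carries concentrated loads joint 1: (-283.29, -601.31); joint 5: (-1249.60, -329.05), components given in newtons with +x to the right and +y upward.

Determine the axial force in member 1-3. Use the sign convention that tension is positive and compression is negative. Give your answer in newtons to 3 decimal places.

-478.354

N=6 nodes, M=9 members, R=3 reactions → 2N=12, M+R=12
member 0 (0-1): L=2.2533, (cx,cy)=(0.3759,0.9267)
member 1 (0-2): L=1.6310, (cx,cy)=(1.0000,0.0000)
member 2 (1-2): L=2.2303, (cx,cy)=(0.3515,-0.9362)
member 3 (1-3): L=1.7443, (cx,cy)=(0.9998,0.0189)
member 4 (2-3): L=2.3281, (cx,cy)=(0.4123,0.9110)
member 5 (2-4): L=1.9350, (cx,cy)=(1.0000,0.0000)
member 6 (3-4): L=2.3344, (cx,cy)=(0.4177,-0.9086)
member 7 (3-5): L=1.7114, (cx,cy)=(0.9986,-0.0526)
member 8 (4-5): L=2.1596, (cx,cy)=(0.3399,0.9405)
solve A·x = −loads:
  F[0-1] = -1368.7180 N (compression)
  F[0-2] = -1018.3878 N (compression)
  F[1-2] = +702.8296 N (tension)
  F[1-3] = -478.3540 N (compression)
  F[2-3] = -722.2355 N (compression)
  F[2-4] = -473.5206 N (compression)
  F[3-4] = +798.4373 N (tension)
  F[3-5] = -1111.1021 N (compression)
  F[4-5] = -412.0103 N (compression)
  Rx@0 = +1532.8900 N
  Ry@0 = +1268.3360 N
  Ry@4 = -337.9760 N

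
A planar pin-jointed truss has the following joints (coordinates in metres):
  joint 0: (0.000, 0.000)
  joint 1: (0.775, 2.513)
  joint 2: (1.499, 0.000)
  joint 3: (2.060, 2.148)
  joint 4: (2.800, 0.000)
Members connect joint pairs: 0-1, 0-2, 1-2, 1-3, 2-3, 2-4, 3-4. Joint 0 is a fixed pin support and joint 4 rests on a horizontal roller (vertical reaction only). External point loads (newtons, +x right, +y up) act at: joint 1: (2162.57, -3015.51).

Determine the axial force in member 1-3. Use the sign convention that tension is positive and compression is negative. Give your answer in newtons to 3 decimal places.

N=5 nodes, M=7 members, R=3 reactions → 2N=10, M+R=10
member 0 (0-1): L=2.6298, (cx,cy)=(0.2947,0.9556)
member 1 (0-2): L=1.4990, (cx,cy)=(1.0000,0.0000)
member 2 (1-2): L=2.6152, (cx,cy)=(0.2768,-0.9609)
member 3 (1-3): L=1.3358, (cx,cy)=(0.9619,-0.2732)
member 4 (2-3): L=2.2201, (cx,cy)=(0.2527,0.9675)
member 5 (2-4): L=1.3010, (cx,cy)=(1.0000,0.0000)
member 6 (3-4): L=2.2719, (cx,cy)=(0.3257,-0.9455)
solve A·x = −loads:
  F[0-1] = -251.1050 N (compression)
  F[0-2] = +2236.5707 N (tension)
  F[1-2] = -2425.8365 N (compression)
  F[1-3] = -1626.9078 N (compression)
  F[2-3] = +2409.2139 N (tension)
  F[2-4] = +956.1974 N (tension)
  F[3-4] = -2935.6478 N (compression)
  Rx@0 = -2162.5700 N
  Ry@0 = +239.9533 N
  Ry@4 = +2775.5567 N

-1626.908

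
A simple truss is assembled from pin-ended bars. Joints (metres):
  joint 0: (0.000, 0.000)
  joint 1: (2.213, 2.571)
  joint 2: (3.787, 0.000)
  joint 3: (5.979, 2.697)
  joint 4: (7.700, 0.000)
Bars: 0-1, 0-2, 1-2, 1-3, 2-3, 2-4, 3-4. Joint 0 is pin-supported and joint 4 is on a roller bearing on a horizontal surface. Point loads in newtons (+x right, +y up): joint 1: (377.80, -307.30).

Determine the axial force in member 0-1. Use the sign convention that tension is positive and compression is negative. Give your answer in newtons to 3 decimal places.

-122.490

N=5 nodes, M=7 members, R=3 reactions → 2N=10, M+R=10
member 0 (0-1): L=3.3923, (cx,cy)=(0.6524,0.7579)
member 1 (0-2): L=3.7870, (cx,cy)=(1.0000,0.0000)
member 2 (1-2): L=3.0146, (cx,cy)=(0.5221,-0.8529)
member 3 (1-3): L=3.7681, (cx,cy)=(0.9994,0.0334)
member 4 (2-3): L=3.4754, (cx,cy)=(0.6307,0.7760)
member 5 (2-4): L=3.9130, (cx,cy)=(1.0000,0.0000)
member 6 (3-4): L=3.1993, (cx,cy)=(0.5379,-0.8430)
solve A·x = −loads:
  F[0-1] = -122.4897 N (compression)
  F[0-2] = +457.7084 N (tension)
  F[1-2] = -264.0122 N (compression)
  F[1-3] = -320.0375 N (compression)
  F[2-3] = +290.1564 N (tension)
  F[2-4] = +136.8535 N (tension)
  F[3-4] = -254.4091 N (compression)
  Rx@0 = -377.8000 N
  Ry@0 = +92.8352 N
  Ry@4 = +214.4648 N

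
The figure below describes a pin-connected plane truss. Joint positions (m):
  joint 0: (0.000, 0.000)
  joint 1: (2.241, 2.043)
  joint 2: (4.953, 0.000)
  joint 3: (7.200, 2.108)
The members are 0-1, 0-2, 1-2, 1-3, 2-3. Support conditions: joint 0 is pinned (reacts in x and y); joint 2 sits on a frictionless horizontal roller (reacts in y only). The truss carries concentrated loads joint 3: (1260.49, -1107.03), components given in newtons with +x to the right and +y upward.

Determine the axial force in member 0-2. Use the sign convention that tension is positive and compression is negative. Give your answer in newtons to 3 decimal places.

N=4 nodes, M=5 members, R=3 reactions → 2N=8, M+R=8
member 0 (0-1): L=3.0325, (cx,cy)=(0.7390,0.6737)
member 1 (0-2): L=4.9530, (cx,cy)=(1.0000,0.0000)
member 2 (1-2): L=3.3954, (cx,cy)=(0.7987,-0.6017)
member 3 (1-3): L=4.9594, (cx,cy)=(0.9999,0.0131)
member 4 (2-3): L=3.0810, (cx,cy)=(0.7293,0.6842)
solve A·x = −loads:
  F[0-1] = +1541.7485 N (tension)
  F[0-2] = +121.1389 N (tension)
  F[1-2] = -1672.3475 N (compression)
  F[1-3] = +2475.3109 N (tension)
  F[2-3] = -1665.4340 N (compression)
  Rx@0 = -1260.4900 N
  Ry@0 = -1038.6855 N
  Ry@2 = +2145.7155 N

121.139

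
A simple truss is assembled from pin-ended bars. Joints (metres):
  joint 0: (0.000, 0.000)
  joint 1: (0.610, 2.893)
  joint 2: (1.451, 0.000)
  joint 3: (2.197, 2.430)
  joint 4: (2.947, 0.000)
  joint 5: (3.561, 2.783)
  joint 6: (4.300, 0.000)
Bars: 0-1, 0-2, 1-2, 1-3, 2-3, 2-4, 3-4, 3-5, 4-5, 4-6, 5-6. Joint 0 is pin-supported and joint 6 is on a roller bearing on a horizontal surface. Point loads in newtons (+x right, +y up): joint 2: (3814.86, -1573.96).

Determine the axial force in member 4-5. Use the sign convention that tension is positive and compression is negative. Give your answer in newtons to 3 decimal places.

N=7 nodes, M=11 members, R=3 reactions → 2N=14, M+R=14
member 0 (0-1): L=2.9566, (cx,cy)=(0.2063,0.9785)
member 1 (0-2): L=1.4510, (cx,cy)=(1.0000,0.0000)
member 2 (1-2): L=3.0128, (cx,cy)=(0.2791,-0.9602)
member 3 (1-3): L=1.6532, (cx,cy)=(0.9600,-0.2801)
member 4 (2-3): L=2.5419, (cx,cy)=(0.2935,0.9560)
member 5 (2-4): L=1.4960, (cx,cy)=(1.0000,0.0000)
member 6 (3-4): L=2.5431, (cx,cy)=(0.2949,-0.9555)
member 7 (3-5): L=1.4089, (cx,cy)=(0.9681,0.2505)
member 8 (4-5): L=2.8499, (cx,cy)=(0.2154,0.9765)
member 9 (4-6): L=1.3530, (cx,cy)=(1.0000,0.0000)
member 10 (5-6): L=2.8794, (cx,cy)=(0.2566,-0.9665)
solve A·x = −loads:
  F[0-1] = -1065.7699 N (compression)
  F[0-2] = +4034.7468 N (tension)
  F[1-2] = +1259.6489 N (tension)
  F[1-3] = -595.3382 N (compression)
  F[2-3] = +381.1682 N (tension)
  F[2-4] = +459.6483 N (tension)
  F[3-4] = -630.0120 N (compression)
  F[3-5] = -282.8705 N (compression)
  F[4-5] = +616.4684 N (tension)
  F[4-6] = +141.0340 N (tension)
  F[5-6] = -549.5262 N (compression)
  Rx@0 = -3814.8600 N
  Ry@0 = +1042.8400 N
  Ry@6 = +531.1200 N

616.468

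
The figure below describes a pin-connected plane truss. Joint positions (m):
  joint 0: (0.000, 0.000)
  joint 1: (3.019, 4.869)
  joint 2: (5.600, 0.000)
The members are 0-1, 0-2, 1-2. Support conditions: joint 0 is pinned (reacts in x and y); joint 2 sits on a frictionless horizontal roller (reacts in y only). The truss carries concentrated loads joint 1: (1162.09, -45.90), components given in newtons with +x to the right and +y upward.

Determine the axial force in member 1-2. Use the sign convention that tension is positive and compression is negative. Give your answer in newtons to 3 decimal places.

-1171.583

N=3 nodes, M=3 members, R=3 reactions → 2N=6, M+R=6
member 0 (0-1): L=5.7290, (cx,cy)=(0.5270,0.8499)
member 1 (0-2): L=5.6000, (cx,cy)=(1.0000,0.0000)
member 2 (1-2): L=5.5108, (cx,cy)=(0.4684,-0.8835)
solve A·x = −loads:
  F[0-1] = +1163.9695 N (tension)
  F[0-2] = +548.7160 N (tension)
  F[1-2] = -1171.5826 N (compression)
  Rx@0 = -1162.0900 N
  Ry@0 = -989.2408 N
  Ry@2 = +1035.1408 N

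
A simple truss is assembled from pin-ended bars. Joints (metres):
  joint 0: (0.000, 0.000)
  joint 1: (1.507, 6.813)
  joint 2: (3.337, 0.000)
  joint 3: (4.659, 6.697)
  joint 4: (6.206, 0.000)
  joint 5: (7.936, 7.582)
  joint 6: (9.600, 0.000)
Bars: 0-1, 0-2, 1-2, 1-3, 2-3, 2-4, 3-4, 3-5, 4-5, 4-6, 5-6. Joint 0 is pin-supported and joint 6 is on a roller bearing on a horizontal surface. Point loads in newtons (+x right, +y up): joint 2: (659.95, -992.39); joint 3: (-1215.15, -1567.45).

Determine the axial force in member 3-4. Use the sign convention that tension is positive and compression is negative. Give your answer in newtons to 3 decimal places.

N=7 nodes, M=11 members, R=3 reactions → 2N=14, M+R=14
member 0 (0-1): L=6.9777, (cx,cy)=(0.2160,0.9764)
member 1 (0-2): L=3.3370, (cx,cy)=(1.0000,0.0000)
member 2 (1-2): L=7.0545, (cx,cy)=(0.2594,-0.9658)
member 3 (1-3): L=3.1541, (cx,cy)=(0.9993,-0.0368)
member 4 (2-3): L=6.8262, (cx,cy)=(0.1937,0.9811)
member 5 (2-4): L=2.8690, (cx,cy)=(1.0000,0.0000)
member 6 (3-4): L=6.8734, (cx,cy)=(0.2251,-0.9743)
member 7 (3-5): L=3.3944, (cx,cy)=(0.9654,0.2607)
member 8 (4-5): L=7.7769, (cx,cy)=(0.2225,0.9749)
member 9 (4-6): L=3.3940, (cx,cy)=(1.0000,0.0000)
member 10 (5-6): L=7.7624, (cx,cy)=(0.2144,-0.9768)
solve A·x = −loads:
  F[0-1] = -2357.5113 N (compression)
  F[0-2] = -46.0380 N (compression)
  F[1-2] = +2426.8559 N (tension)
  F[1-3] = -1139.4815 N (compression)
  F[2-3] = -1377.4671 N (compression)
  F[2-4] = +190.3272 N (tension)
  F[3-4] = -298.8707 N (compression)
  F[3-5] = -127.4685 N (compression)
  F[4-5] = +298.6865 N (tension)
  F[4-6] = +56.6156 N (tension)
  F[5-6] = -264.1078 N (compression)
  Rx@0 = +555.2000 N
  Ry@0 = +2301.8717 N
  Ry@6 = +257.9683 N

-298.871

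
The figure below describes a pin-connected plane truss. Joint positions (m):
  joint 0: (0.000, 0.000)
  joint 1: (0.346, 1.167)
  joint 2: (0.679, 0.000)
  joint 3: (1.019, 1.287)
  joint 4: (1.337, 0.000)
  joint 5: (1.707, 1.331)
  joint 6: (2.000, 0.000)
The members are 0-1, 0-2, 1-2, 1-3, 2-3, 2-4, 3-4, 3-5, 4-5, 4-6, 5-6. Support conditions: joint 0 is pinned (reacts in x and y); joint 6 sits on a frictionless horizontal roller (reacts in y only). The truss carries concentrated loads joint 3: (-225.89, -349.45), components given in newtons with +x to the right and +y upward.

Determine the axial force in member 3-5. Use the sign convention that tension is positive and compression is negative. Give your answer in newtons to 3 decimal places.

N=7 nodes, M=11 members, R=3 reactions → 2N=14, M+R=14
member 0 (0-1): L=1.2172, (cx,cy)=(0.2843,0.9587)
member 1 (0-2): L=0.6790, (cx,cy)=(1.0000,0.0000)
member 2 (1-2): L=1.2136, (cx,cy)=(0.2744,-0.9616)
member 3 (1-3): L=0.6836, (cx,cy)=(0.9845,0.1755)
member 4 (2-3): L=1.3312, (cx,cy)=(0.2554,0.9668)
member 5 (2-4): L=0.6580, (cx,cy)=(1.0000,0.0000)
member 6 (3-4): L=1.3257, (cx,cy)=(0.2399,-0.9708)
member 7 (3-5): L=0.6894, (cx,cy)=(0.9980,0.0638)
member 8 (4-5): L=1.3815, (cx,cy)=(0.2678,0.9635)
member 9 (4-6): L=0.6630, (cx,cy)=(1.0000,0.0000)
member 10 (5-6): L=1.3629, (cx,cy)=(0.2150,-0.9766)
solve A·x = −loads:
  F[0-1] = -330.3948 N (compression)
  F[0-2] = -131.9733 N (compression)
  F[1-2] = +296.8893 N (tension)
  F[1-3] = -178.1477 N (compression)
  F[2-3] = -295.2883 N (compression)
  F[2-4] = +24.9134 N (tension)
  F[3-4] = -34.7594 N (compression)
  F[3-5] = -16.6094 N (compression)
  F[4-5] = +35.0242 N (tension)
  F[4-6] = +7.1950 N (tension)
  F[5-6] = -33.4671 N (compression)
  Rx@0 = +225.8900 N
  Ry@0 = +316.7654 N
  Ry@6 = +32.6846 N

-16.609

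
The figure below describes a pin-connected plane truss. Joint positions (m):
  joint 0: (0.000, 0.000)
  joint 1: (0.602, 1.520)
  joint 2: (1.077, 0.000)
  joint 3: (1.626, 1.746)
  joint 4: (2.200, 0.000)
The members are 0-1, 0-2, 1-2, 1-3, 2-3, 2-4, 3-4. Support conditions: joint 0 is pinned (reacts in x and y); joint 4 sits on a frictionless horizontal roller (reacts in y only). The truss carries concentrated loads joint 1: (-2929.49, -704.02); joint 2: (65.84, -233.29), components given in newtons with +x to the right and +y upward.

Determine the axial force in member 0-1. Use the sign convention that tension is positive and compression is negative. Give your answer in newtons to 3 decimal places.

-2855.076

N=5 nodes, M=7 members, R=3 reactions → 2N=10, M+R=10
member 0 (0-1): L=1.6349, (cx,cy)=(0.3682,0.9297)
member 1 (0-2): L=1.0770, (cx,cy)=(1.0000,0.0000)
member 2 (1-2): L=1.5925, (cx,cy)=(0.2983,-0.9545)
member 3 (1-3): L=1.0486, (cx,cy)=(0.9765,0.2155)
member 4 (2-3): L=1.8303, (cx,cy)=(0.3000,0.9540)
member 5 (2-4): L=1.1230, (cx,cy)=(1.0000,0.0000)
member 6 (3-4): L=1.8379, (cx,cy)=(0.3123,-0.9500)
solve A·x = −loads:
  F[0-1] = -2855.0765 N (compression)
  F[0-2] = -1812.3403 N (compression)
  F[1-2] = +2317.8931 N (tension)
  F[1-3] = +1215.3718 N (tension)
  F[2-3] = -2074.6216 N (compression)
  F[2-4] = -564.5187 N (compression)
  F[3-4] = +1807.5727 N (tension)
  Rx@0 = +2863.6500 N
  Ry@0 = +2654.4697 N
  Ry@4 = -1717.1597 N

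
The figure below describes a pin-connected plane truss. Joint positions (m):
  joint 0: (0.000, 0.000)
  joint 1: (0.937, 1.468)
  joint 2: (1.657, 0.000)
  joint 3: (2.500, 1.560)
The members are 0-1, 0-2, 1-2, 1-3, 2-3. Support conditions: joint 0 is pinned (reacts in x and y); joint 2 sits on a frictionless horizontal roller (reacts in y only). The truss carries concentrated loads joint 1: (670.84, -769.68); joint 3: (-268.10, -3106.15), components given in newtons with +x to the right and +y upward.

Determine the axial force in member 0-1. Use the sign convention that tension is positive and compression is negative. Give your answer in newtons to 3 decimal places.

N=4 nodes, M=5 members, R=3 reactions → 2N=8, M+R=8
member 0 (0-1): L=1.7415, (cx,cy)=(0.5380,0.8429)
member 1 (0-2): L=1.6570, (cx,cy)=(1.0000,0.0000)
member 2 (1-2): L=1.6351, (cx,cy)=(0.4404,-0.8978)
member 3 (1-3): L=1.5657, (cx,cy)=(0.9983,0.0588)
member 4 (2-3): L=1.7732, (cx,cy)=(0.4754,0.8798)
solve A·x = −loads:
  F[0-1] = +1883.5921 N (tension)
  F[0-2] = -610.6830 N (compression)
  F[1-2] = -2530.1853 N (compression)
  F[1-3] = +1459.2729 N (tension)
  F[2-3] = -3628.1281 N (compression)
  Rx@0 = -402.7400 N
  Ry@0 = -1587.7320 N
  Ry@2 = +5463.5620 N

1883.592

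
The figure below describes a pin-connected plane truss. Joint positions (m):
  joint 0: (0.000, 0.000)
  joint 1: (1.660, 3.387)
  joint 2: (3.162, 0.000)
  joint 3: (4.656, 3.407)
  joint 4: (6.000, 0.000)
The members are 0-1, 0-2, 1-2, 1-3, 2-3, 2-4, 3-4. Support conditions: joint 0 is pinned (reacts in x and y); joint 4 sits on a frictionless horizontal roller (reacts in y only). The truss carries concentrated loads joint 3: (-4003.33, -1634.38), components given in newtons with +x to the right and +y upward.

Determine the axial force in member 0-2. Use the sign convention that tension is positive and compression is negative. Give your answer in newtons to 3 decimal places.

-2709.772

N=5 nodes, M=7 members, R=3 reactions → 2N=10, M+R=10
member 0 (0-1): L=3.7719, (cx,cy)=(0.4401,0.8980)
member 1 (0-2): L=3.1620, (cx,cy)=(1.0000,0.0000)
member 2 (1-2): L=3.7051, (cx,cy)=(0.4054,-0.9141)
member 3 (1-3): L=2.9961, (cx,cy)=(1.0000,0.0067)
member 4 (2-3): L=3.7202, (cx,cy)=(0.4016,0.9158)
member 5 (2-4): L=2.8380, (cx,cy)=(1.0000,0.0000)
member 6 (3-4): L=3.6625, (cx,cy)=(0.3670,-0.9302)
solve A·x = −loads:
  F[0-1] = -2939.2737 N (compression)
  F[0-2] = -2709.7723 N (compression)
  F[1-2] = +2869.2658 N (tension)
  F[1-3] = -2456.7757 N (compression)
  F[2-3] = -2864.0256 N (compression)
  F[2-4] = -396.4328 N (compression)
  F[3-4] = +1080.3120 N (tension)
  Rx@0 = +4003.3300 N
  Ry@0 = +2639.3253 N
  Ry@4 = -1004.9453 N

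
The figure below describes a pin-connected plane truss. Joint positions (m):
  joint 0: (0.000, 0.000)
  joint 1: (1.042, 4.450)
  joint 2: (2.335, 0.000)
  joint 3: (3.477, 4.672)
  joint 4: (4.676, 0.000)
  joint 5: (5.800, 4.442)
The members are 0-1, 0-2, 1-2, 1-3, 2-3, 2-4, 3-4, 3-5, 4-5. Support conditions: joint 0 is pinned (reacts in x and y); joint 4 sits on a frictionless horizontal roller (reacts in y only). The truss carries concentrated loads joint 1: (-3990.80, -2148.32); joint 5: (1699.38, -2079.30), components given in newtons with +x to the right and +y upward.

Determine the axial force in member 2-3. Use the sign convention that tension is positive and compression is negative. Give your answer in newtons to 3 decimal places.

-1501.591

N=6 nodes, M=9 members, R=3 reactions → 2N=12, M+R=12
member 0 (0-1): L=4.5704, (cx,cy)=(0.2280,0.9737)
member 1 (0-2): L=2.3350, (cx,cy)=(1.0000,0.0000)
member 2 (1-2): L=4.6340, (cx,cy)=(0.2790,-0.9603)
member 3 (1-3): L=2.4451, (cx,cy)=(0.9959,0.0908)
member 4 (2-3): L=4.8095, (cx,cy)=(0.2374,0.9714)
member 5 (2-4): L=2.3410, (cx,cy)=(1.0000,0.0000)
member 6 (3-4): L=4.8234, (cx,cy)=(0.2486,-0.9686)
member 7 (3-5): L=2.3344, (cx,cy)=(0.9951,-0.0985)
member 8 (4-5): L=4.5820, (cx,cy)=(0.2453,0.9694)
solve A·x = −loads:
  F[0-1] = -3444.0572 N (compression)
  F[0-2] = -1506.2080 N (compression)
  F[1-2] = +1518.9732 N (tension)
  F[1-3] = +2793.2982 N (tension)
  F[2-3] = -1501.5905 N (compression)
  F[2-4] = -725.8368 N (compression)
  F[3-4] = +1022.1529 N (tension)
  F[3-5] = +2181.7460 N (tension)
  F[4-5] = -1923.0963 N (compression)
  Rx@0 = +2291.4200 N
  Ry@0 = +3353.3524 N
  Ry@4 = +874.2676 N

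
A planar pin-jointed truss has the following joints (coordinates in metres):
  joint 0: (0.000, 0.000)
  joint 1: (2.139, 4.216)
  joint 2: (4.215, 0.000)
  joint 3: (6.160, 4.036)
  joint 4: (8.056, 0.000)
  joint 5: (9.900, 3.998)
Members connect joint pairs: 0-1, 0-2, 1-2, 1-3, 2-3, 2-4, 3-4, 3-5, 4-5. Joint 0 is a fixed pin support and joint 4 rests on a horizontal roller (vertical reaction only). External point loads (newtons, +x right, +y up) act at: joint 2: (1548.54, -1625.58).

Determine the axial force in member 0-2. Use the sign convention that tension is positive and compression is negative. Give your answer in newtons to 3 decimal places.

N=6 nodes, M=9 members, R=3 reactions → 2N=12, M+R=12
member 0 (0-1): L=4.7276, (cx,cy)=(0.4525,0.8918)
member 1 (0-2): L=4.2150, (cx,cy)=(1.0000,0.0000)
member 2 (1-2): L=4.6994, (cx,cy)=(0.4418,-0.8971)
member 3 (1-3): L=4.0250, (cx,cy)=(0.9990,-0.0447)
member 4 (2-3): L=4.4802, (cx,cy)=(0.4341,0.9008)
member 5 (2-4): L=3.8410, (cx,cy)=(1.0000,0.0000)
member 6 (3-4): L=4.4592, (cx,cy)=(0.4252,-0.9051)
member 7 (3-5): L=3.7402, (cx,cy)=(0.9999,-0.0102)
member 8 (4-5): L=4.4028, (cx,cy)=(0.4188,0.9081)
solve A·x = −loads:
  F[0-1] = -869.1028 N (compression)
  F[0-2] = +1941.7670 N (tension)
  F[1-2] = +903.4602 N (tension)
  F[1-3] = -793.1311 N (compression)
  F[2-3] = +904.7622 N (tension)
  F[2-4] = +399.5523 N (tension)
  F[3-4] = -939.6982 N (compression)
  F[3-5] = +0.0000 N (tension)
  F[4-5] = -0.0000 N (compression)
  Rx@0 = -1548.5400 N
  Ry@0 = +775.0562 N
  Ry@4 = +850.5238 N

1941.767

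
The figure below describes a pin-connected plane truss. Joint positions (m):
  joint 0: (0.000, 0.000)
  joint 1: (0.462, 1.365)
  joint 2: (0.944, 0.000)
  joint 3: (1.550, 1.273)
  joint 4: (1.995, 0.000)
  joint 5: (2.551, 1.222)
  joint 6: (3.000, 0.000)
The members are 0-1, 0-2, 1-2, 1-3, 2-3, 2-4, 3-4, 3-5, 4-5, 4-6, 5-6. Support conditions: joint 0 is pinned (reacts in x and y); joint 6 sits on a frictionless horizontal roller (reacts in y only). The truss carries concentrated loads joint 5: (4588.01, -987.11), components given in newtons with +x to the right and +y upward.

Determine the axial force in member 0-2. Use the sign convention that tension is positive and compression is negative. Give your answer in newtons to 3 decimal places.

4005.480

N=7 nodes, M=11 members, R=3 reactions → 2N=14, M+R=14
member 0 (0-1): L=1.4411, (cx,cy)=(0.3206,0.9472)
member 1 (0-2): L=0.9440, (cx,cy)=(1.0000,0.0000)
member 2 (1-2): L=1.4476, (cx,cy)=(0.3330,-0.9429)
member 3 (1-3): L=1.0919, (cx,cy)=(0.9964,-0.0843)
member 4 (2-3): L=1.4099, (cx,cy)=(0.4298,0.9029)
member 5 (2-4): L=1.0510, (cx,cy)=(1.0000,0.0000)
member 6 (3-4): L=1.3485, (cx,cy)=(0.3300,-0.9440)
member 7 (3-5): L=1.0023, (cx,cy)=(0.9987,-0.0509)
member 8 (4-5): L=1.3425, (cx,cy)=(0.4141,0.9102)
member 9 (4-6): L=1.0050, (cx,cy)=(1.0000,0.0000)
member 10 (5-6): L=1.3019, (cx,cy)=(0.3449,-0.9386)
solve A·x = −loads:
  F[0-1] = +1817.0217 N (tension)
  F[0-2] = +4005.4798 N (tension)
  F[1-2] = -1935.2870 N (compression)
  F[1-3] = +1231.2909 N (tension)
  F[2-3] = +2021.0788 N (tension)
  F[2-4] = +2492.3906 N (tension)
  F[3-4] = -1971.4572 N (compression)
  F[3-5] = +2749.7367 N (tension)
  F[4-5] = +2044.6052 N (tension)
  F[4-6] = +995.0832 N (tension)
  F[5-6] = -2885.2481 N (compression)
  Rx@0 = -4588.0100 N
  Ry@0 = -1721.1119 N
  Ry@6 = +2708.2219 N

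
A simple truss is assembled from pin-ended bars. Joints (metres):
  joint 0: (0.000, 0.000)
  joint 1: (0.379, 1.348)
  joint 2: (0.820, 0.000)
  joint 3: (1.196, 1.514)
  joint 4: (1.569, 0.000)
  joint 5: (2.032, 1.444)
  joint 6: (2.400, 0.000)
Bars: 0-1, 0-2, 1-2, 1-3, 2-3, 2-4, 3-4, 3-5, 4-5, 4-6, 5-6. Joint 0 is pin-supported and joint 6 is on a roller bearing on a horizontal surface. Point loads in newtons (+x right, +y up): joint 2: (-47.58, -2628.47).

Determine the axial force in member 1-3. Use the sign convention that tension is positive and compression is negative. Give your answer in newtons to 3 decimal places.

-1007.182

N=7 nodes, M=11 members, R=3 reactions → 2N=14, M+R=14
member 0 (0-1): L=1.4003, (cx,cy)=(0.2707,0.9627)
member 1 (0-2): L=0.8200, (cx,cy)=(1.0000,0.0000)
member 2 (1-2): L=1.4183, (cx,cy)=(0.3109,-0.9504)
member 3 (1-3): L=0.8337, (cx,cy)=(0.9800,0.1991)
member 4 (2-3): L=1.5600, (cx,cy)=(0.2410,0.9705)
member 5 (2-4): L=0.7490, (cx,cy)=(1.0000,0.0000)
member 6 (3-4): L=1.5593, (cx,cy)=(0.2392,-0.9710)
member 7 (3-5): L=0.8389, (cx,cy)=(0.9965,-0.0834)
member 8 (4-5): L=1.5164, (cx,cy)=(0.3053,0.9522)
member 9 (4-6): L=0.8310, (cx,cy)=(1.0000,0.0000)
member 10 (5-6): L=1.4902, (cx,cy)=(0.2470,-0.9690)
solve A·x = −loads:
  F[0-1] = -1797.5026 N (compression)
  F[0-2] = +438.9372 N (tension)
  F[1-2] = +1609.6540 N (tension)
  F[1-3] = -1007.1822 N (compression)
  F[2-3] = +1131.9771 N (tension)
  F[2-4] = +714.1776 N (tension)
  F[3-4] = -881.5107 N (compression)
  F[3-5] = -505.0689 N (compression)
  F[4-5] = +898.8391 N (tension)
  F[4-6] = +228.8686 N (tension)
  F[5-6] = -926.7652 N (compression)
  Rx@0 = +47.5800 N
  Ry@0 = +1730.4094 N
  Ry@6 = +898.0606 N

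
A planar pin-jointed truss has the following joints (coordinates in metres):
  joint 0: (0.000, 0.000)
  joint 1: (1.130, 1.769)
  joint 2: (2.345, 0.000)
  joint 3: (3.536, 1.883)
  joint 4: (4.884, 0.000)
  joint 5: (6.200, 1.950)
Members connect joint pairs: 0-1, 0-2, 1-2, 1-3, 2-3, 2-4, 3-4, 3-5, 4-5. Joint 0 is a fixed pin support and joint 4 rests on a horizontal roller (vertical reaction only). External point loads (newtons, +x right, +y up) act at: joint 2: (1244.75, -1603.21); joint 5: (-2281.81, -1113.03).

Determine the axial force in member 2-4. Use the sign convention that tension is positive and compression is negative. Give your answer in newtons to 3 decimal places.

-583.130

N=6 nodes, M=9 members, R=3 reactions → 2N=12, M+R=12
member 0 (0-1): L=2.0991, (cx,cy)=(0.5383,0.8427)
member 1 (0-2): L=2.3450, (cx,cy)=(1.0000,0.0000)
member 2 (1-2): L=2.1461, (cx,cy)=(0.5662,-0.8243)
member 3 (1-3): L=2.4087, (cx,cy)=(0.9989,0.0473)
member 4 (2-3): L=2.2280, (cx,cy)=(0.5346,0.8451)
member 5 (2-4): L=2.5390, (cx,cy)=(1.0000,0.0000)
member 6 (3-4): L=2.3158, (cx,cy)=(0.5821,-0.8131)
member 7 (3-5): L=2.6648, (cx,cy)=(0.9997,0.0251)
member 8 (4-5): L=2.3525, (cx,cy)=(0.5594,0.8289)
solve A·x = −loads:
  F[0-1] = -1714.1510 N (compression)
  F[0-2] = -114.2922 N (compression)
  F[1-2] = +1645.8898 N (tension)
  F[1-3] = -1856.6739 N (compression)
  F[2-3] = +291.6721 N (tension)
  F[2-4] = -583.1301 N (compression)
  F[3-4] = -243.2484 N (compression)
  F[3-5] = -1557.5784 N (compression)
  F[4-5] = -1295.5383 N (compression)
  Rx@0 = +1037.0600 N
  Ry@0 = +1444.5807 N
  Ry@4 = +1271.6593 N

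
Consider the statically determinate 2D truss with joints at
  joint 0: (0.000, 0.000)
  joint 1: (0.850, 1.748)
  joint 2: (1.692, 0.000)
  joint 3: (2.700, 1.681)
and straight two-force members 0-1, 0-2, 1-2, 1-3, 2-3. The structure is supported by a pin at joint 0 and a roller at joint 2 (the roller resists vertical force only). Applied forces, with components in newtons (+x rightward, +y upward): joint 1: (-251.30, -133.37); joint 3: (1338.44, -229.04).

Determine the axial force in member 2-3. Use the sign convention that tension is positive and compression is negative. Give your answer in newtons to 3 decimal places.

-206.067

N=4 nodes, M=5 members, R=3 reactions → 2N=8, M+R=8
member 0 (0-1): L=1.9437, (cx,cy)=(0.4373,0.8993)
member 1 (0-2): L=1.6920, (cx,cy)=(1.0000,0.0000)
member 2 (1-2): L=1.9402, (cx,cy)=(0.4340,-0.9009)
member 3 (1-3): L=1.8512, (cx,cy)=(0.9993,-0.0362)
member 4 (2-3): L=1.9601, (cx,cy)=(0.5143,0.8576)
solve A·x = −loads:
  F[0-1] = +1267.8596 N (tension)
  F[0-2] = +532.6945 N (tension)
  F[1-2] = -1471.6865 N (compression)
  F[1-3] = +1445.3611 N (tension)
  F[2-3] = -206.0670 N (compression)
  Rx@0 = -1087.1400 N
  Ry@0 = -1140.2010 N
  Ry@2 = +1502.6110 N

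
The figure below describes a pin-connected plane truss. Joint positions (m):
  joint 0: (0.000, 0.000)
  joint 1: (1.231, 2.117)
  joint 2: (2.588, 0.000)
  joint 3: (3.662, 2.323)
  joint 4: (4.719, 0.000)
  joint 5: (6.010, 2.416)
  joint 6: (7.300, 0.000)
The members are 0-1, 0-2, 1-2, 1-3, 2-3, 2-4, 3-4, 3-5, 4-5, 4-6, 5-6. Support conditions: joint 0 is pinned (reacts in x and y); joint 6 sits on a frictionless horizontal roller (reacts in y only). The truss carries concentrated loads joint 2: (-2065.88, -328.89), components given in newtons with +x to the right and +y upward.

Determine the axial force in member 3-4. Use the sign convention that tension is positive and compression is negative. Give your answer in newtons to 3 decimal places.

-133.639

N=7 nodes, M=11 members, R=3 reactions → 2N=14, M+R=14
member 0 (0-1): L=2.4489, (cx,cy)=(0.5027,0.8645)
member 1 (0-2): L=2.5880, (cx,cy)=(1.0000,0.0000)
member 2 (1-2): L=2.5146, (cx,cy)=(0.5397,-0.8419)
member 3 (1-3): L=2.4397, (cx,cy)=(0.9964,0.0844)
member 4 (2-3): L=2.5593, (cx,cy)=(0.4197,0.9077)
member 5 (2-4): L=2.1310, (cx,cy)=(1.0000,0.0000)
member 6 (3-4): L=2.5522, (cx,cy)=(0.4142,-0.9102)
member 7 (3-5): L=2.3498, (cx,cy)=(0.9992,0.0396)
member 8 (4-5): L=2.7393, (cx,cy)=(0.4713,0.8820)
member 9 (4-6): L=2.5810, (cx,cy)=(1.0000,0.0000)
member 10 (5-6): L=2.7388, (cx,cy)=(0.4710,-0.8821)
solve A·x = −loads:
  F[0-1] = -245.5733 N (compression)
  F[0-2] = -1942.4359 N (compression)
  F[1-2] = +227.3853 N (tension)
  F[1-3] = -247.0351 N (compression)
  F[2-3] = +151.4369 N (tension)
  F[2-4] = +182.6020 N (tension)
  F[3-4] = -133.6386 N (compression)
  F[3-5] = -127.3544 N (compression)
  F[4-5] = +137.9156 N (tension)
  F[4-6] = +62.2565 N (tension)
  F[5-6] = -132.1780 N (compression)
  Rx@0 = +2065.8800 N
  Ry@0 = +212.2917 N
  Ry@6 = +116.5983 N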